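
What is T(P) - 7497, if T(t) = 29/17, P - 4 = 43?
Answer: -127420/17 ≈ -7495.3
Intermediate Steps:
P = 47 (P = 4 + 43 = 47)
T(t) = 29/17 (T(t) = 29*(1/17) = 29/17)
T(P) - 7497 = 29/17 - 7497 = -127420/17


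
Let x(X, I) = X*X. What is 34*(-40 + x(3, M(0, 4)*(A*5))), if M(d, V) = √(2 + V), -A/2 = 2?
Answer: -1054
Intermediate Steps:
A = -4 (A = -2*2 = -4)
x(X, I) = X²
34*(-40 + x(3, M(0, 4)*(A*5))) = 34*(-40 + 3²) = 34*(-40 + 9) = 34*(-31) = -1054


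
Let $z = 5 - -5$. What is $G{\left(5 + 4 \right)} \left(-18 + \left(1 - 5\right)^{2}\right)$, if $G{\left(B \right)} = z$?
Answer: $-20$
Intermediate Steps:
$z = 10$ ($z = 5 + 5 = 10$)
$G{\left(B \right)} = 10$
$G{\left(5 + 4 \right)} \left(-18 + \left(1 - 5\right)^{2}\right) = 10 \left(-18 + \left(1 - 5\right)^{2}\right) = 10 \left(-18 + \left(-4\right)^{2}\right) = 10 \left(-18 + 16\right) = 10 \left(-2\right) = -20$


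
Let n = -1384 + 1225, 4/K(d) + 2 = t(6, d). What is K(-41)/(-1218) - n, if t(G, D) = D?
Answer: 4163735/26187 ≈ 159.00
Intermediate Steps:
K(d) = 4/(-2 + d)
n = -159
K(-41)/(-1218) - n = (4/(-2 - 41))/(-1218) - 1*(-159) = (4/(-43))*(-1/1218) + 159 = (4*(-1/43))*(-1/1218) + 159 = -4/43*(-1/1218) + 159 = 2/26187 + 159 = 4163735/26187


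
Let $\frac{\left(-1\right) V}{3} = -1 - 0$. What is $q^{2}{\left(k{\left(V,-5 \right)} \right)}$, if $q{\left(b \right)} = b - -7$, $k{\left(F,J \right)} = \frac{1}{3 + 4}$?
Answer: $\frac{2500}{49} \approx 51.02$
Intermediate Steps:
$V = 3$ ($V = - 3 \left(-1 - 0\right) = - 3 \left(-1 + 0\right) = \left(-3\right) \left(-1\right) = 3$)
$k{\left(F,J \right)} = \frac{1}{7}$
$q{\left(b \right)} = 7 + b$ ($q{\left(b \right)} = b + 7 = 7 + b$)
$q^{2}{\left(k{\left(V,-5 \right)} \right)} = \left(7 + \frac{1}{7}\right)^{2} = \left(\frac{50}{7}\right)^{2} = \frac{2500}{49}$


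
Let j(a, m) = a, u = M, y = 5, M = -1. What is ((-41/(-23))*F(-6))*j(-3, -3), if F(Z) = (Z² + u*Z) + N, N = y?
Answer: -5781/23 ≈ -251.35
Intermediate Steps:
u = -1
N = 5
F(Z) = 5 + Z² - Z (F(Z) = (Z² - Z) + 5 = 5 + Z² - Z)
((-41/(-23))*F(-6))*j(-3, -3) = ((-41/(-23))*(5 + (-6)² - 1*(-6)))*(-3) = ((-41*(-1/23))*(5 + 36 + 6))*(-3) = ((41/23)*47)*(-3) = (1927/23)*(-3) = -5781/23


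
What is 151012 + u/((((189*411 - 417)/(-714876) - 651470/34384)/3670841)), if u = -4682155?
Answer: 17603025034406913541844/19515701847 ≈ 9.0199e+11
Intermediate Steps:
151012 + u/((((189*411 - 417)/(-714876) - 651470/34384)/3670841)) = 151012 - 4682155*3670841/((189*411 - 417)/(-714876) - 651470/34384) = 151012 - 4682155*3670841/((77679 - 417)*(-1/714876) - 651470*1/34384) = 151012 - 4682155*3670841/(77262*(-1/714876) - 325735/17192) = 151012 - 4682155*3670841/(-12877/119146 - 325735/17192) = 151012 - 4682155/((-19515701847/1024179016*1/3670841)) = 151012 - 4682155/(-19515701847/3759598323272456) = 151012 - 4682155*(-3759598323272456/19515701847) = 151012 + 17603022087301746222680/19515701847 = 17603025034406913541844/19515701847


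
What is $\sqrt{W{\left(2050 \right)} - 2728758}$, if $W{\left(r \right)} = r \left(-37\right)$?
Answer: $8 i \sqrt{43822} \approx 1674.7 i$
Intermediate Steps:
$W{\left(r \right)} = - 37 r$
$\sqrt{W{\left(2050 \right)} - 2728758} = \sqrt{\left(-37\right) 2050 - 2728758} = \sqrt{-75850 - 2728758} = \sqrt{-2804608} = 8 i \sqrt{43822}$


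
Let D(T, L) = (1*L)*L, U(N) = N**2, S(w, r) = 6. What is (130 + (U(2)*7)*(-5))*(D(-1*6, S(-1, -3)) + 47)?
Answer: -830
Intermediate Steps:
D(T, L) = L**2 (D(T, L) = L*L = L**2)
(130 + (U(2)*7)*(-5))*(D(-1*6, S(-1, -3)) + 47) = (130 + (2**2*7)*(-5))*(6**2 + 47) = (130 + (4*7)*(-5))*(36 + 47) = (130 + 28*(-5))*83 = (130 - 140)*83 = -10*83 = -830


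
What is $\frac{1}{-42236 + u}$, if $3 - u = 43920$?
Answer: $- \frac{1}{86153} \approx -1.1607 \cdot 10^{-5}$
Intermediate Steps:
$u = -43917$ ($u = 3 - 43920 = -43917$)
$\frac{1}{-42236 + u} = \frac{1}{-42236 - 43917} = \frac{1}{-86153} = - \frac{1}{86153}$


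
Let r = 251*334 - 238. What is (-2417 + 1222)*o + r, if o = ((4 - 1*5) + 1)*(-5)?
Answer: 83596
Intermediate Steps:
r = 83596 (r = 83834 - 238 = 83596)
o = 0 (o = ((4 - 5) + 1)*(-5) = (-1 + 1)*(-5) = 0*(-5) = 0)
(-2417 + 1222)*o + r = (-2417 + 1222)*0 + 83596 = -1195*0 + 83596 = 0 + 83596 = 83596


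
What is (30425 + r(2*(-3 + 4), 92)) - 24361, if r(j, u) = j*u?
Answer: 6248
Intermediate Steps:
(30425 + r(2*(-3 + 4), 92)) - 24361 = (30425 + (2*(-3 + 4))*92) - 24361 = (30425 + (2*1)*92) - 24361 = (30425 + 2*92) - 24361 = (30425 + 184) - 24361 = 30609 - 24361 = 6248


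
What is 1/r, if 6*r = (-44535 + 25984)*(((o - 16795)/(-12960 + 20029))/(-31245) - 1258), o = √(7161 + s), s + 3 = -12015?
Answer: 184110641364828251925/716103144550484280356894491 - 662612715*I*√4857/716103144550484280356894491 ≈ 2.571e-7 - 6.4486e-17*I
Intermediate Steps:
s = -12018 (s = -3 - 12015 = -12018)
o = I*√4857 (o = √(7161 - 12018) = √(-4857) = I*√4857 ≈ 69.692*I)
r = 1030899779204789/265045086 + 18551*I*√4857/1325225430 (r = ((-44535 + 25984)*(((I*√4857 - 16795)/(-12960 + 20029))/(-31245) - 1258))/6 = (-18551*(((-16795 + I*√4857)/7069)*(-1/31245) - 1258))/6 = (-18551*(((-16795 + I*√4857)*(1/7069))*(-1/31245) - 1258))/6 = (-18551*((-16795/7069 + I*√4857/7069)*(-1/31245) - 1258))/6 = (-18551*((3359/44174181 - I*√4857/220870905) - 1258))/6 = (-18551*(-55571116339/44174181 - I*√4857/220870905))/6 = (1030899779204789/44174181 + 18551*I*√4857/220870905)/6 = 1030899779204789/265045086 + 18551*I*√4857/1325225430 ≈ 3.8895e+6 + 0.00097558*I)
1/r = 1/(1030899779204789/265045086 + 18551*I*√4857/1325225430)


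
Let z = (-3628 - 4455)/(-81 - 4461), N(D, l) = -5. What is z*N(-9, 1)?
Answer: -40415/4542 ≈ -8.8981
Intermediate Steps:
z = 8083/4542 (z = -8083/(-4542) = -8083*(-1/4542) = 8083/4542 ≈ 1.7796)
z*N(-9, 1) = (8083/4542)*(-5) = -40415/4542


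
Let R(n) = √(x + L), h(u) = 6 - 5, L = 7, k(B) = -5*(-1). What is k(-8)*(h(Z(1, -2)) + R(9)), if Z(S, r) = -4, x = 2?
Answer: 20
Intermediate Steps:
k(B) = 5
h(u) = 1
R(n) = 3 (R(n) = √(2 + 7) = √9 = 3)
k(-8)*(h(Z(1, -2)) + R(9)) = 5*(1 + 3) = 5*4 = 20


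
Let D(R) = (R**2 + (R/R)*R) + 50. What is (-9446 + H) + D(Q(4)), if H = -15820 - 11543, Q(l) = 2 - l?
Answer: -36757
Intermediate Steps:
H = -27363
D(R) = 50 + R + R**2 (D(R) = (R**2 + 1*R) + 50 = (R**2 + R) + 50 = (R + R**2) + 50 = 50 + R + R**2)
(-9446 + H) + D(Q(4)) = (-9446 - 27363) + (50 + (2 - 1*4) + (2 - 1*4)**2) = -36809 + (50 + (2 - 4) + (2 - 4)**2) = -36809 + (50 - 2 + (-2)**2) = -36809 + (50 - 2 + 4) = -36809 + 52 = -36757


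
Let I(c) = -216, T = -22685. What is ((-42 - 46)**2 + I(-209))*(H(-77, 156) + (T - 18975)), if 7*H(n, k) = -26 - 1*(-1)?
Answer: -2195503560/7 ≈ -3.1364e+8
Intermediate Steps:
H(n, k) = -25/7 (H(n, k) = (-26 - 1*(-1))/7 = (-26 + 1)/7 = (1/7)*(-25) = -25/7)
((-42 - 46)**2 + I(-209))*(H(-77, 156) + (T - 18975)) = ((-42 - 46)**2 - 216)*(-25/7 + (-22685 - 18975)) = ((-88)**2 - 216)*(-25/7 - 41660) = (7744 - 216)*(-291645/7) = 7528*(-291645/7) = -2195503560/7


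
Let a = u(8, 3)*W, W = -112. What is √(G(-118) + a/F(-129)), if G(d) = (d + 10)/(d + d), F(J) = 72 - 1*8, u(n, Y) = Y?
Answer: I*√66729/118 ≈ 2.1891*I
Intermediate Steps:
F(J) = 64 (F(J) = 72 - 8 = 64)
a = -336 (a = 3*(-112) = -336)
G(d) = (10 + d)/(2*d) (G(d) = (10 + d)/((2*d)) = (10 + d)*(1/(2*d)) = (10 + d)/(2*d))
√(G(-118) + a/F(-129)) = √((½)*(10 - 118)/(-118) - 336/64) = √((½)*(-1/118)*(-108) - 336*1/64) = √(27/59 - 21/4) = √(-1131/236) = I*√66729/118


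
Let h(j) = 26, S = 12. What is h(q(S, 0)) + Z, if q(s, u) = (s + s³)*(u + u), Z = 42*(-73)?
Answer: -3040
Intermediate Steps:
Z = -3066
q(s, u) = 2*u*(s + s³) (q(s, u) = (s + s³)*(2*u) = 2*u*(s + s³))
h(q(S, 0)) + Z = 26 - 3066 = -3040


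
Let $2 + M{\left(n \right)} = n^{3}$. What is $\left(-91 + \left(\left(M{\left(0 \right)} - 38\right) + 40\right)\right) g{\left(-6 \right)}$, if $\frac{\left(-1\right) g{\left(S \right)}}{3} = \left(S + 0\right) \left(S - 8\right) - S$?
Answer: $24570$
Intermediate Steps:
$M{\left(n \right)} = -2 + n^{3}$
$g{\left(S \right)} = 3 S - 3 S \left(-8 + S\right)$ ($g{\left(S \right)} = - 3 \left(\left(S + 0\right) \left(S - 8\right) - S\right) = - 3 \left(S \left(-8 + S\right) - S\right) = - 3 \left(- S + S \left(-8 + S\right)\right) = 3 S - 3 S \left(-8 + S\right)$)
$\left(-91 + \left(\left(M{\left(0 \right)} - 38\right) + 40\right)\right) g{\left(-6 \right)} = \left(-91 + \left(\left(\left(-2 + 0^{3}\right) - 38\right) + 40\right)\right) 3 \left(-6\right) \left(9 - -6\right) = \left(-91 + \left(\left(\left(-2 + 0\right) - 38\right) + 40\right)\right) 3 \left(-6\right) \left(9 + 6\right) = \left(-91 + \left(\left(-2 - 38\right) + 40\right)\right) 3 \left(-6\right) 15 = \left(-91 + \left(-40 + 40\right)\right) \left(-270\right) = \left(-91 + 0\right) \left(-270\right) = \left(-91\right) \left(-270\right) = 24570$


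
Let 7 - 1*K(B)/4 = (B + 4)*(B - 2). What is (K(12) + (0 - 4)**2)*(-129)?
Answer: 76884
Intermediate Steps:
K(B) = 28 - 4*(-2 + B)*(4 + B) (K(B) = 28 - 4*(B + 4)*(B - 2) = 28 - 4*(4 + B)*(-2 + B) = 28 - 4*(-2 + B)*(4 + B))
(K(12) + (0 - 4)**2)*(-129) = ((60 - 8*12 - 4*12**2) + (0 - 4)**2)*(-129) = ((60 - 96 - 4*144) + (-4)**2)*(-129) = ((60 - 96 - 576) + 16)*(-129) = (-612 + 16)*(-129) = -596*(-129) = 76884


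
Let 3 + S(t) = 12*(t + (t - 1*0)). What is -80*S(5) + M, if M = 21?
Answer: -9339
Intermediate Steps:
S(t) = -3 + 24*t (S(t) = -3 + 12*(t + (t - 1*0)) = -3 + 12*(t + (t + 0)) = -3 + 12*(t + t) = -3 + 12*(2*t) = -3 + 24*t)
-80*S(5) + M = -80*(-3 + 24*5) + 21 = -80*(-3 + 120) + 21 = -80*117 + 21 = -9360 + 21 = -9339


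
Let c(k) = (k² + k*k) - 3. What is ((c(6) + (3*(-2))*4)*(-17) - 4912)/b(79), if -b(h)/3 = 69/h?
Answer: 448483/207 ≈ 2166.6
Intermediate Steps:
c(k) = -3 + 2*k² (c(k) = (k² + k²) - 3 = 2*k² - 3 = -3 + 2*k²)
b(h) = -207/h
((c(6) + (3*(-2))*4)*(-17) - 4912)/b(79) = (((-3 + 2*6²) + (3*(-2))*4)*(-17) - 4912)/((-207/79)) = (((-3 + 2*36) - 6*4)*(-17) - 4912)/((-207*1/79)) = (((-3 + 72) - 24)*(-17) - 4912)/(-207/79) = ((69 - 24)*(-17) - 4912)*(-79/207) = (45*(-17) - 4912)*(-79/207) = (-765 - 4912)*(-79/207) = -5677*(-79/207) = 448483/207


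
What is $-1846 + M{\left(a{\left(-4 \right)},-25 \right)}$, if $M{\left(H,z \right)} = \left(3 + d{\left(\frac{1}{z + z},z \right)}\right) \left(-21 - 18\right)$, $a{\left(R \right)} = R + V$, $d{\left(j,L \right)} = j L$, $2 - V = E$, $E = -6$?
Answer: $- \frac{3965}{2} \approx -1982.5$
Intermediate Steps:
$V = 8$ ($V = 2 - -6 = 2 + 6 = 8$)
$d{\left(j,L \right)} = L j$
$a{\left(R \right)} = 8 + R$ ($a{\left(R \right)} = R + 8 = 8 + R$)
$M{\left(H,z \right)} = - \frac{273}{2}$ ($M{\left(H,z \right)} = \left(3 + \frac{z}{z + z}\right) \left(-21 - 18\right) = \left(3 + \frac{z}{2 z}\right) \left(-39\right) = \left(3 + z \frac{1}{2 z}\right) \left(-39\right) = \left(3 + \frac{1}{2}\right) \left(-39\right) = \frac{7}{2} \left(-39\right) = - \frac{273}{2}$)
$-1846 + M{\left(a{\left(-4 \right)},-25 \right)} = -1846 - \frac{273}{2} = - \frac{3965}{2}$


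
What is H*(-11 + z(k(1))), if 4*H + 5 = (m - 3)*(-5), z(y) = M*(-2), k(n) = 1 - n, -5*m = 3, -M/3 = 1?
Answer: -65/4 ≈ -16.250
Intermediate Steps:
M = -3 (M = -3*1 = -3)
m = -⅗ (m = -⅕*3 = -⅗ ≈ -0.60000)
z(y) = 6 (z(y) = -3*(-2) = 6)
H = 13/4 (H = -5/4 + ((-⅗ - 3)*(-5))/4 = -5/4 + (-18/5*(-5))/4 = -5/4 + (¼)*18 = -5/4 + 9/2 = 13/4 ≈ 3.2500)
H*(-11 + z(k(1))) = 13*(-11 + 6)/4 = (13/4)*(-5) = -65/4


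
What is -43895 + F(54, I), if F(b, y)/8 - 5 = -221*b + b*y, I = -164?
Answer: -210175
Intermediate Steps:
F(b, y) = 40 - 1768*b + 8*b*y (F(b, y) = 40 + 8*(-221*b + b*y) = 40 + (-1768*b + 8*b*y) = 40 - 1768*b + 8*b*y)
-43895 + F(54, I) = -43895 + (40 - 1768*54 + 8*54*(-164)) = -43895 + (40 - 95472 - 70848) = -43895 - 166280 = -210175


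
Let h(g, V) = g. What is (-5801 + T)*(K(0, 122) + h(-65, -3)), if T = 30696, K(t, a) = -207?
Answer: -6771440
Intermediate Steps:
(-5801 + T)*(K(0, 122) + h(-65, -3)) = (-5801 + 30696)*(-207 - 65) = 24895*(-272) = -6771440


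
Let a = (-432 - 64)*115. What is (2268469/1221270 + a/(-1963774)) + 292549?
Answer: 350812142941854413/1199149136490 ≈ 2.9255e+5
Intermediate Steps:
a = -57040 (a = -496*115 = -57040)
(2268469/1221270 + a/(-1963774)) + 292549 = (2268469/1221270 - 57040/(-1963774)) + 292549 = (2268469*(1/1221270) - 57040*(-1/1963774)) + 292549 = (2268469/1221270 + 28520/981887) + 292549 = 2262210841403/1199149136490 + 292549 = 350812142941854413/1199149136490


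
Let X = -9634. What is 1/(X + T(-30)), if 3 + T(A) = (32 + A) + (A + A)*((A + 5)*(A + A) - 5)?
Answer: -1/99335 ≈ -1.0067e-5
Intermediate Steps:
T(A) = 29 + A + 2*A*(-5 + 2*A*(5 + A)) (T(A) = -3 + ((32 + A) + (A + A)*((A + 5)*(A + A) - 5)) = -3 + ((32 + A) + (2*A)*((5 + A)*(2*A) - 5)) = -3 + ((32 + A) + (2*A)*(2*A*(5 + A) - 5)) = -3 + ((32 + A) + (2*A)*(-5 + 2*A*(5 + A))) = -3 + ((32 + A) + 2*A*(-5 + 2*A*(5 + A))) = -3 + (32 + A + 2*A*(-5 + 2*A*(5 + A))) = 29 + A + 2*A*(-5 + 2*A*(5 + A)))
1/(X + T(-30)) = 1/(-9634 + (29 - 9*(-30) + 4*(-30)³ + 20*(-30)²)) = 1/(-9634 + (29 + 270 + 4*(-27000) + 20*900)) = 1/(-9634 + (29 + 270 - 108000 + 18000)) = 1/(-9634 - 89701) = 1/(-99335) = -1/99335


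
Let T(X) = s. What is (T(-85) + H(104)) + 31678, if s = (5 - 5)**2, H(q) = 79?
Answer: 31757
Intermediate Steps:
s = 0 (s = 0**2 = 0)
T(X) = 0
(T(-85) + H(104)) + 31678 = (0 + 79) + 31678 = 79 + 31678 = 31757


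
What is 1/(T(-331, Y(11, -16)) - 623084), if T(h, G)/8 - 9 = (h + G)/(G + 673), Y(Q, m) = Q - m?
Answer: -175/109027708 ≈ -1.6051e-6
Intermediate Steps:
T(h, G) = 72 + 8*(G + h)/(673 + G) (T(h, G) = 72 + 8*((h + G)/(G + 673)) = 72 + 8*((G + h)/(673 + G)) = 72 + 8*(G + h)/(673 + G))
1/(T(-331, Y(11, -16)) - 623084) = 1/(8*(6057 - 331 + 10*(11 - 1*(-16)))/(673 + (11 - 1*(-16))) - 623084) = 1/(8*(6057 - 331 + 10*(11 + 16))/(673 + (11 + 16)) - 623084) = 1/(8*(6057 - 331 + 10*27)/(673 + 27) - 623084) = 1/(8*(6057 - 331 + 270)/700 - 623084) = 1/(8*(1/700)*5996 - 623084) = 1/(11992/175 - 623084) = 1/(-109027708/175) = -175/109027708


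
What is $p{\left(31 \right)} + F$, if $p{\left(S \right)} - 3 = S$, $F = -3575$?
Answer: $-3541$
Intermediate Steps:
$p{\left(S \right)} = 3 + S$
$p{\left(31 \right)} + F = \left(3 + 31\right) - 3575 = 34 - 3575 = -3541$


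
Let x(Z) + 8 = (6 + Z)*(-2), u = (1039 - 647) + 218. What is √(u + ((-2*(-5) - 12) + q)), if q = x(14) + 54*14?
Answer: 2*√329 ≈ 36.277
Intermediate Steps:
u = 610 (u = 392 + 218 = 610)
x(Z) = -20 - 2*Z (x(Z) = -8 + (6 + Z)*(-2) = -8 + (-12 - 2*Z) = -20 - 2*Z)
q = 708 (q = (-20 - 2*14) + 54*14 = (-20 - 28) + 756 = -48 + 756 = 708)
√(u + ((-2*(-5) - 12) + q)) = √(610 + ((-2*(-5) - 12) + 708)) = √(610 + ((10 - 12) + 708)) = √(610 + (-2 + 708)) = √(610 + 706) = √1316 = 2*√329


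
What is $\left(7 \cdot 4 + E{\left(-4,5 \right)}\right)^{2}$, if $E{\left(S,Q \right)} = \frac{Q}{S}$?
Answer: $\frac{11449}{16} \approx 715.56$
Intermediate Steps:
$\left(7 \cdot 4 + E{\left(-4,5 \right)}\right)^{2} = \left(7 \cdot 4 + \frac{5}{-4}\right)^{2} = \left(28 + 5 \left(- \frac{1}{4}\right)\right)^{2} = \left(28 - \frac{5}{4}\right)^{2} = \left(\frac{107}{4}\right)^{2} = \frac{11449}{16}$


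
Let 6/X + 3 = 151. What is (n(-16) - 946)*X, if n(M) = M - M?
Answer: -1419/37 ≈ -38.351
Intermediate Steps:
X = 3/74 (X = 6/(-3 + 151) = 6/148 = 6*(1/148) = 3/74 ≈ 0.040541)
n(M) = 0
(n(-16) - 946)*X = (0 - 946)*(3/74) = -946*3/74 = -1419/37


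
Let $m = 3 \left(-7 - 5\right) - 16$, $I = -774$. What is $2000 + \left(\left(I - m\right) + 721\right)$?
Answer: $1999$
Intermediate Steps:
$m = -52$ ($m = 3 \left(-12\right) - 16 = -36 - 16 = -52$)
$2000 + \left(\left(I - m\right) + 721\right) = 2000 + \left(\left(-774 - -52\right) + 721\right) = 2000 + \left(\left(-774 + 52\right) + 721\right) = 2000 + \left(-722 + 721\right) = 2000 - 1 = 1999$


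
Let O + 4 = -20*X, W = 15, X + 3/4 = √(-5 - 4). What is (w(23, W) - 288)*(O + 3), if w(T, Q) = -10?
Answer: -4172 + 17880*I ≈ -4172.0 + 17880.0*I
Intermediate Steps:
X = -¾ + 3*I (X = -¾ + √(-5 - 4) = -¾ + √(-9) = -¾ + 3*I ≈ -0.75 + 3.0*I)
O = 11 - 60*I (O = -4 - 20*(-¾ + 3*I) = -4 + (15 - 60*I) = 11 - 60*I ≈ 11.0 - 60.0*I)
(w(23, W) - 288)*(O + 3) = (-10 - 288)*((11 - 60*I) + 3) = -298*(14 - 60*I) = -4172 + 17880*I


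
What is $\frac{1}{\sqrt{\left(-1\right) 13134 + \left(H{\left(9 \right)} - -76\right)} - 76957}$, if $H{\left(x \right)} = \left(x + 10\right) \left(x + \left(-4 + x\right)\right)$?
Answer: $- \frac{1877}{144448601} - \frac{2 i \sqrt{3198}}{5922392641} \approx -1.2994 \cdot 10^{-5} - 1.9097 \cdot 10^{-8} i$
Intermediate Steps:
$H{\left(x \right)} = \left(-4 + 2 x\right) \left(10 + x\right)$ ($H{\left(x \right)} = \left(10 + x\right) \left(-4 + 2 x\right) = \left(-4 + 2 x\right) \left(10 + x\right)$)
$\frac{1}{\sqrt{\left(-1\right) 13134 + \left(H{\left(9 \right)} - -76\right)} - 76957} = \frac{1}{\sqrt{\left(-1\right) 13134 + \left(\left(-40 + 2 \cdot 9^{2} + 16 \cdot 9\right) - -76\right)} - 76957} = \frac{1}{\sqrt{-13134 + \left(\left(-40 + 2 \cdot 81 + 144\right) + 76\right)} - 76957} = \frac{1}{\sqrt{-13134 + \left(\left(-40 + 162 + 144\right) + 76\right)} - 76957} = \frac{1}{\sqrt{-13134 + \left(266 + 76\right)} - 76957} = \frac{1}{\sqrt{-13134 + 342} - 76957} = \frac{1}{\sqrt{-12792} - 76957} = \frac{1}{2 i \sqrt{3198} - 76957} = \frac{1}{-76957 + 2 i \sqrt{3198}}$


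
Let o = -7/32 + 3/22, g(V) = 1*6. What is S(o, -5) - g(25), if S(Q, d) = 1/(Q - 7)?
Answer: -15310/2493 ≈ -6.1412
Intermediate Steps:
g(V) = 6
o = -29/352 (o = -7*1/32 + 3*(1/22) = -7/32 + 3/22 = -29/352 ≈ -0.082386)
S(Q, d) = 1/(-7 + Q)
S(o, -5) - g(25) = 1/(-7 - 29/352) - 1*6 = 1/(-2493/352) - 6 = -352/2493 - 6 = -15310/2493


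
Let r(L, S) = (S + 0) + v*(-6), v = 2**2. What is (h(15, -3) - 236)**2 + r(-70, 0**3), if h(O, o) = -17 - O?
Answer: 71800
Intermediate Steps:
v = 4
r(L, S) = -24 + S (r(L, S) = (S + 0) + 4*(-6) = S - 24 = -24 + S)
(h(15, -3) - 236)**2 + r(-70, 0**3) = ((-17 - 1*15) - 236)**2 + (-24 + 0**3) = ((-17 - 15) - 236)**2 + (-24 + 0) = (-32 - 236)**2 - 24 = (-268)**2 - 24 = 71824 - 24 = 71800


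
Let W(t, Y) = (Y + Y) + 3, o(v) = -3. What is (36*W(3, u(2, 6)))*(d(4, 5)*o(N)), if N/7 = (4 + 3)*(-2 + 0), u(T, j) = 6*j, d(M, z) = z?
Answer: -40500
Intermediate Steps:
N = -98 (N = 7*((4 + 3)*(-2 + 0)) = 7*(7*(-2)) = 7*(-14) = -98)
W(t, Y) = 3 + 2*Y (W(t, Y) = 2*Y + 3 = 3 + 2*Y)
(36*W(3, u(2, 6)))*(d(4, 5)*o(N)) = (36*(3 + 2*(6*6)))*(5*(-3)) = (36*(3 + 2*36))*(-15) = (36*(3 + 72))*(-15) = (36*75)*(-15) = 2700*(-15) = -40500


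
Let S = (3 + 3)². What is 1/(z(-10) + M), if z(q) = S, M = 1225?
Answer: 1/1261 ≈ 0.00079302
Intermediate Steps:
S = 36 (S = 6² = 36)
z(q) = 36
1/(z(-10) + M) = 1/(36 + 1225) = 1/1261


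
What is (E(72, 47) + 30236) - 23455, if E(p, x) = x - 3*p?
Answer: 6612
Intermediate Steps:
(E(72, 47) + 30236) - 23455 = ((47 - 3*72) + 30236) - 23455 = ((47 - 216) + 30236) - 23455 = (-169 + 30236) - 23455 = 30067 - 23455 = 6612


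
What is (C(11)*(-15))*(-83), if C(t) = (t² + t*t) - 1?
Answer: 300045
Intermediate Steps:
C(t) = -1 + 2*t² (C(t) = (t² + t²) - 1 = 2*t² - 1 = -1 + 2*t²)
(C(11)*(-15))*(-83) = ((-1 + 2*11²)*(-15))*(-83) = ((-1 + 2*121)*(-15))*(-83) = ((-1 + 242)*(-15))*(-83) = (241*(-15))*(-83) = -3615*(-83) = 300045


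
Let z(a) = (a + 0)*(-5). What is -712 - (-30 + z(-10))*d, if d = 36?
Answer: -1432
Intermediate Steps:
z(a) = -5*a (z(a) = a*(-5) = -5*a)
-712 - (-30 + z(-10))*d = -712 - (-30 - 5*(-10))*36 = -712 - (-30 + 50)*36 = -712 - 20*36 = -712 - 1*720 = -712 - 720 = -1432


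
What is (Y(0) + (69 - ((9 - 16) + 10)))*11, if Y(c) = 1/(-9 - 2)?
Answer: 725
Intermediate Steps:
Y(c) = -1/11 (Y(c) = 1/(-11) = -1/11)
(Y(0) + (69 - ((9 - 16) + 10)))*11 = (-1/11 + (69 - ((9 - 16) + 10)))*11 = (-1/11 + (69 - (-7 + 10)))*11 = (-1/11 + (69 - 1*3))*11 = (-1/11 + (69 - 3))*11 = (-1/11 + 66)*11 = (725/11)*11 = 725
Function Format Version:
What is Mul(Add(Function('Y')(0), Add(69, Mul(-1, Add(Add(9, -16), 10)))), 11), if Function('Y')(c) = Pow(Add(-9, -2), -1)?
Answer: 725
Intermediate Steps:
Function('Y')(c) = Rational(-1, 11) (Function('Y')(c) = Pow(-11, -1) = Rational(-1, 11))
Mul(Add(Function('Y')(0), Add(69, Mul(-1, Add(Add(9, -16), 10)))), 11) = Mul(Add(Rational(-1, 11), Add(69, Mul(-1, Add(Add(9, -16), 10)))), 11) = Mul(Add(Rational(-1, 11), Add(69, Mul(-1, Add(-7, 10)))), 11) = Mul(Add(Rational(-1, 11), Add(69, Mul(-1, 3))), 11) = Mul(Add(Rational(-1, 11), Add(69, -3)), 11) = Mul(Add(Rational(-1, 11), 66), 11) = Mul(Rational(725, 11), 11) = 725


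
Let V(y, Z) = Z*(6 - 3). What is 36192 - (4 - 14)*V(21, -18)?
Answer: 35652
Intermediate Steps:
V(y, Z) = 3*Z (V(y, Z) = Z*3 = 3*Z)
36192 - (4 - 14)*V(21, -18) = 36192 - (4 - 14)*3*(-18) = 36192 - (-10)*(-54) = 36192 - 1*540 = 36192 - 540 = 35652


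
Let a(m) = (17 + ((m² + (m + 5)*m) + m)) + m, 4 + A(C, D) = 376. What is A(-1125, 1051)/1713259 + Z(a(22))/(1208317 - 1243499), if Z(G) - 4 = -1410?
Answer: 1210964929/30137939069 ≈ 0.040181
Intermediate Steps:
A(C, D) = 372 (A(C, D) = -4 + 376 = 372)
a(m) = 17 + m² + 2*m + m*(5 + m) (a(m) = (17 + ((m² + (5 + m)*m) + m)) + m = (17 + ((m² + m*(5 + m)) + m)) + m = (17 + (m + m² + m*(5 + m))) + m = (17 + m + m² + m*(5 + m)) + m = 17 + m² + 2*m + m*(5 + m))
Z(G) = -1406 (Z(G) = 4 - 1410 = -1406)
A(-1125, 1051)/1713259 + Z(a(22))/(1208317 - 1243499) = 372/1713259 - 1406/(1208317 - 1243499) = 372*(1/1713259) - 1406/(-35182) = 372/1713259 - 1406*(-1/35182) = 372/1713259 + 703/17591 = 1210964929/30137939069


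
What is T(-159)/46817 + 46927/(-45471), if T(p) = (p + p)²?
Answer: 2401228045/2128815807 ≈ 1.1280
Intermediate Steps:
T(p) = 4*p² (T(p) = (2*p)² = 4*p²)
T(-159)/46817 + 46927/(-45471) = (4*(-159)²)/46817 + 46927/(-45471) = (4*25281)*(1/46817) + 46927*(-1/45471) = 101124*(1/46817) - 46927/45471 = 101124/46817 - 46927/45471 = 2401228045/2128815807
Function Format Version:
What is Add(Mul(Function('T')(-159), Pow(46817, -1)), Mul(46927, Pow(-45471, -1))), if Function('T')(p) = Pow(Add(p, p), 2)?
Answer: Rational(2401228045, 2128815807) ≈ 1.1280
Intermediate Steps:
Function('T')(p) = Mul(4, Pow(p, 2)) (Function('T')(p) = Pow(Mul(2, p), 2) = Mul(4, Pow(p, 2)))
Add(Mul(Function('T')(-159), Pow(46817, -1)), Mul(46927, Pow(-45471, -1))) = Add(Mul(Mul(4, Pow(-159, 2)), Pow(46817, -1)), Mul(46927, Pow(-45471, -1))) = Add(Mul(Mul(4, 25281), Rational(1, 46817)), Mul(46927, Rational(-1, 45471))) = Add(Mul(101124, Rational(1, 46817)), Rational(-46927, 45471)) = Add(Rational(101124, 46817), Rational(-46927, 45471)) = Rational(2401228045, 2128815807)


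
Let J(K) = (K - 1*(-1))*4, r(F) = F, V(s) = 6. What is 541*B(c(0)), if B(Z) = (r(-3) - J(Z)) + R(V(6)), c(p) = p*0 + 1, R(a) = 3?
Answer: -4328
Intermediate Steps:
J(K) = 4 + 4*K (J(K) = (K + 1)*4 = (1 + K)*4 = 4 + 4*K)
c(p) = 1 (c(p) = 0 + 1 = 1)
B(Z) = -4 - 4*Z (B(Z) = (-3 - (4 + 4*Z)) + 3 = (-3 + (-4 - 4*Z)) + 3 = (-7 - 4*Z) + 3 = -4 - 4*Z)
541*B(c(0)) = 541*(-4 - 4*1) = 541*(-4 - 4) = 541*(-8) = -4328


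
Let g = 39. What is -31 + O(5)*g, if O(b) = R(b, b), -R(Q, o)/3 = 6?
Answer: -733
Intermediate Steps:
R(Q, o) = -18 (R(Q, o) = -3*6 = -18)
O(b) = -18
-31 + O(5)*g = -31 - 18*39 = -31 - 702 = -733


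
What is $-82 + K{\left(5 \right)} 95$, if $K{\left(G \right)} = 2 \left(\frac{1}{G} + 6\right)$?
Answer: $1096$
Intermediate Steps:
$K{\left(G \right)} = 12 + \frac{2}{G}$ ($K{\left(G \right)} = 2 \left(6 + \frac{1}{G}\right) = 12 + \frac{2}{G}$)
$-82 + K{\left(5 \right)} 95 = -82 + \left(12 + \frac{2}{5}\right) 95 = -82 + \frac{62}{5} \cdot 95 = -82 + 1178 = 1096$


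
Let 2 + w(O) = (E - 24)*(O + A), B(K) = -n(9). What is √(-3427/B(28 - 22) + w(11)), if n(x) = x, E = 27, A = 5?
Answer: √3841/3 ≈ 20.659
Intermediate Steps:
B(K) = -9 (B(K) = -1*9 = -9)
w(O) = 13 + 3*O (w(O) = -2 + (27 - 24)*(O + 5) = -2 + 3*(5 + O) = -2 + (15 + 3*O) = 13 + 3*O)
√(-3427/B(28 - 22) + w(11)) = √(-3427/(-9) + (13 + 3*11)) = √(-3427*(-⅑) + (13 + 33)) = √(3427/9 + 46) = √(3841/9) = √3841/3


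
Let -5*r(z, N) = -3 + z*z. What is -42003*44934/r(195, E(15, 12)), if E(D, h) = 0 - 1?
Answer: 1572802335/6337 ≈ 2.4819e+5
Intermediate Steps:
E(D, h) = -1
r(z, N) = 3/5 - z**2/5 (r(z, N) = -(-3 + z*z)/5 = -(-3 + z**2)/5 = 3/5 - z**2/5)
-42003*44934/r(195, E(15, 12)) = -42003*44934/(3/5 - 1/5*195**2) = -42003*44934/(3/5 - 1/5*38025) = -42003*44934/(3/5 - 7605) = -42003/((-38022/5*1/44934)) = -42003/(-6337/37445) = -42003*(-37445/6337) = 1572802335/6337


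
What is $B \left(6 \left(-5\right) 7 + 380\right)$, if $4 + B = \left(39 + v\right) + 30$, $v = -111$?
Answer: $-7820$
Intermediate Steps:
$B = -46$ ($B = -4 + \left(\left(39 - 111\right) + 30\right) = -4 + \left(-72 + 30\right) = -4 - 42 = -46$)
$B \left(6 \left(-5\right) 7 + 380\right) = - 46 \left(6 \left(-5\right) 7 + 380\right) = - 46 \left(\left(-30\right) 7 + 380\right) = - 46 \left(-210 + 380\right) = \left(-46\right) 170 = -7820$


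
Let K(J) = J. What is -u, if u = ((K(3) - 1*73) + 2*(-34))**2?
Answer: -19044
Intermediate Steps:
u = 19044 (u = ((3 - 1*73) + 2*(-34))**2 = ((3 - 73) - 68)**2 = (-70 - 68)**2 = (-138)**2 = 19044)
-u = -1*19044 = -19044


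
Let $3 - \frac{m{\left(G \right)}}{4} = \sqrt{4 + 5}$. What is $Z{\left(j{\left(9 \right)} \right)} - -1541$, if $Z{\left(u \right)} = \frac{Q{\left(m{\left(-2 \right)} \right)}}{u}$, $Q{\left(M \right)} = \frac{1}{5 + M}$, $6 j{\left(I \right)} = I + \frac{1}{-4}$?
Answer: $\frac{269699}{175} \approx 1541.1$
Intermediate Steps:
$j{\left(I \right)} = - \frac{1}{24} + \frac{I}{6}$ ($j{\left(I \right)} = \frac{I + \frac{1}{-4}}{6} = \frac{I - \frac{1}{4}}{6} = \frac{- \frac{1}{4} + I}{6} = - \frac{1}{24} + \frac{I}{6}$)
$m{\left(G \right)} = 0$ ($m{\left(G \right)} = 12 - 4 \sqrt{4 + 5} = 12 - 4 \sqrt{9} = 12 - 12 = 0$)
$Z{\left(u \right)} = \frac{1}{5 u}$ ($Z{\left(u \right)} = \frac{1}{\left(5 + 0\right) u} = \frac{1}{5 u}$)
$Z{\left(j{\left(9 \right)} \right)} - -1541 = \frac{1}{5 \left(- \frac{1}{24} + \frac{1}{6} \cdot 9\right)} - -1541 = \frac{1}{5 \left(- \frac{1}{24} + \frac{3}{2}\right)} + 1541 = \frac{1}{5 \cdot \frac{35}{24}} + 1541 = \frac{1}{5} \cdot \frac{24}{35} + 1541 = \frac{24}{175} + 1541 = \frac{269699}{175}$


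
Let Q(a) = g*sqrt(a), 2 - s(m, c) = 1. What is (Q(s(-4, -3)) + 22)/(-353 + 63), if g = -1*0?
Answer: -11/145 ≈ -0.075862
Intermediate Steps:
s(m, c) = 1 (s(m, c) = 2 - 1*1 = 2 - 1 = 1)
g = 0
Q(a) = 0 (Q(a) = 0*sqrt(a) = 0)
(Q(s(-4, -3)) + 22)/(-353 + 63) = (0 + 22)/(-353 + 63) = 22/(-290) = 22*(-1/290) = -11/145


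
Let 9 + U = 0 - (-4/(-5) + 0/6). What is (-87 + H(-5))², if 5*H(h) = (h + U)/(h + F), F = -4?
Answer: 380289001/50625 ≈ 7511.9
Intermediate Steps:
U = -49/5 (U = -9 + (0 - (-4/(-5) + 0/6)) = -9 + (0 - (-4*(-⅕) + 0*(⅙))) = -9 + (0 - (⅘ + 0)) = -9 + (0 - 1*⅘) = -9 + (0 - ⅘) = -9 - ⅘ = -49/5 ≈ -9.8000)
H(h) = (-49/5 + h)/(5*(-4 + h)) (H(h) = ((h - 49/5)/(h - 4))/5 = ((-49/5 + h)/(-4 + h))/5 = (-49/5 + h)/(5*(-4 + h)))
(-87 + H(-5))² = (-87 + (-49 + 5*(-5))/(25*(-4 - 5)))² = (-87 + (1/25)*(-49 - 25)/(-9))² = (-87 + (1/25)*(-⅑)*(-74))² = (-87 + 74/225)² = (-19501/225)² = 380289001/50625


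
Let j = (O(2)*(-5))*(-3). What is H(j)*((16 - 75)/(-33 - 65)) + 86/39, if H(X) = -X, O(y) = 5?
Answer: -164147/3822 ≈ -42.948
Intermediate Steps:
j = 75 (j = (5*(-5))*(-3) = -25*(-3) = 75)
H(j)*((16 - 75)/(-33 - 65)) + 86/39 = (-1*75)*((16 - 75)/(-33 - 65)) + 86/39 = -(-4425)/(-98) + 86*(1/39) = -(-4425)*(-1)/98 + 86/39 = -75*59/98 + 86/39 = -4425/98 + 86/39 = -164147/3822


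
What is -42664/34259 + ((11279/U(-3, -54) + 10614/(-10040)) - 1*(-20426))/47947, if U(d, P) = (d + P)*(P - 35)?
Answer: -34272673302090269/41831621611703580 ≈ -0.81930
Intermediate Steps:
U(d, P) = (-35 + P)*(P + d) (U(d, P) = (P + d)*(-35 + P) = (-35 + P)*(P + d))
-42664/34259 + ((11279/U(-3, -54) + 10614/(-10040)) - 1*(-20426))/47947 = -42664/34259 + ((11279/((-54)² - 35*(-54) - 35*(-3) - 54*(-3)) + 10614/(-10040)) - 1*(-20426))/47947 = -42664*1/34259 + ((11279/(2916 + 1890 + 105 + 162) + 10614*(-1/10040)) + 20426)*(1/47947) = -42664/34259 + ((11279/5073 - 5307/5020) + 20426)*(1/47947) = -42664/34259 + (29698169/25466460 + 20426)*(1/47947) = -42664/34259 + (520207610129/25466460)*(1/47947) = -42664/34259 + 520207610129/1221040357620 = -34272673302090269/41831621611703580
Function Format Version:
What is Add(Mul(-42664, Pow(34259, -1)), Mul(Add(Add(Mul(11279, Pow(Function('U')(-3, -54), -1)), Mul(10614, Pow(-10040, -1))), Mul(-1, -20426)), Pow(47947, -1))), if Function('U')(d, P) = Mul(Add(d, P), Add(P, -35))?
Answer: Rational(-34272673302090269, 41831621611703580) ≈ -0.81930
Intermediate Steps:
Function('U')(d, P) = Mul(Add(-35, P), Add(P, d)) (Function('U')(d, P) = Mul(Add(P, d), Add(-35, P)) = Mul(Add(-35, P), Add(P, d)))
Add(Mul(-42664, Pow(34259, -1)), Mul(Add(Add(Mul(11279, Pow(Function('U')(-3, -54), -1)), Mul(10614, Pow(-10040, -1))), Mul(-1, -20426)), Pow(47947, -1))) = Add(Mul(-42664, Pow(34259, -1)), Mul(Add(Add(Mul(11279, Pow(Add(Pow(-54, 2), Mul(-35, -54), Mul(-35, -3), Mul(-54, -3)), -1)), Mul(10614, Pow(-10040, -1))), Mul(-1, -20426)), Pow(47947, -1))) = Add(Mul(-42664, Rational(1, 34259)), Mul(Add(Add(Mul(11279, Pow(Add(2916, 1890, 105, 162), -1)), Mul(10614, Rational(-1, 10040))), 20426), Rational(1, 47947))) = Add(Rational(-42664, 34259), Mul(Add(Add(Mul(11279, Pow(5073, -1)), Rational(-5307, 5020)), 20426), Rational(1, 47947))) = Add(Rational(-42664, 34259), Mul(Add(Add(Mul(11279, Rational(1, 5073)), Rational(-5307, 5020)), 20426), Rational(1, 47947))) = Add(Rational(-42664, 34259), Mul(Add(Add(Rational(11279, 5073), Rational(-5307, 5020)), 20426), Rational(1, 47947))) = Add(Rational(-42664, 34259), Mul(Add(Rational(29698169, 25466460), 20426), Rational(1, 47947))) = Add(Rational(-42664, 34259), Mul(Rational(520207610129, 25466460), Rational(1, 47947))) = Add(Rational(-42664, 34259), Rational(520207610129, 1221040357620)) = Rational(-34272673302090269, 41831621611703580)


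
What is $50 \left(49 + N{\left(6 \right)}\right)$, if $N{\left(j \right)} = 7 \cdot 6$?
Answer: $4550$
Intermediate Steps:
$N{\left(j \right)} = 42$
$50 \left(49 + N{\left(6 \right)}\right) = 50 \left(49 + 42\right) = 50 \cdot 91 = 4550$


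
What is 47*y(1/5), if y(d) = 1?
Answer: 47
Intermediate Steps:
47*y(1/5) = 47*1 = 47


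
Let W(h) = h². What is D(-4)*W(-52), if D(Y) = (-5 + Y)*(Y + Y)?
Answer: 194688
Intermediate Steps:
D(Y) = 2*Y*(-5 + Y) (D(Y) = (-5 + Y)*(2*Y) = 2*Y*(-5 + Y))
D(-4)*W(-52) = (2*(-4)*(-5 - 4))*(-52)² = (2*(-4)*(-9))*2704 = 72*2704 = 194688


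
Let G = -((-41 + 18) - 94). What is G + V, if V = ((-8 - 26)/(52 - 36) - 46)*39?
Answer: -14079/8 ≈ -1759.9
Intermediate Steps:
V = -15015/8 (V = (-34/16 - 46)*39 = (-34*1/16 - 46)*39 = (-17/8 - 46)*39 = -385/8*39 = -15015/8 ≈ -1876.9)
G = 117 (G = -(-23 - 94) = -1*(-117) = 117)
G + V = 117 - 15015/8 = -14079/8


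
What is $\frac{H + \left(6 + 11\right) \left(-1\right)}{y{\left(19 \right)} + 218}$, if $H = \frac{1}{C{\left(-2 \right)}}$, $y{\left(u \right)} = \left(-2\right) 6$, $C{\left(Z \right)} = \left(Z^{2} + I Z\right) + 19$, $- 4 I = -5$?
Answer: $- \frac{695}{8446} \approx -0.082287$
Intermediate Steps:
$I = \frac{5}{4}$ ($I = \left(- \frac{1}{4}\right) \left(-5\right) = \frac{5}{4} \approx 1.25$)
$C{\left(Z \right)} = 19 + Z^{2} + \frac{5 Z}{4}$ ($C{\left(Z \right)} = \left(Z^{2} + \frac{5 Z}{4}\right) + 19 = 19 + Z^{2} + \frac{5 Z}{4}$)
$y{\left(u \right)} = -12$
$H = \frac{2}{41}$ ($H = \frac{1}{19 + \left(-2\right)^{2} + \frac{5}{4} \left(-2\right)} = \frac{1}{19 + 4 - \frac{5}{2}} = \frac{1}{\frac{41}{2}} = \frac{2}{41} \approx 0.048781$)
$\frac{H + \left(6 + 11\right) \left(-1\right)}{y{\left(19 \right)} + 218} = \frac{\frac{2}{41} + \left(6 + 11\right) \left(-1\right)}{-12 + 218} = \frac{\frac{2}{41} + 17 \left(-1\right)}{206} = \left(\frac{2}{41} - 17\right) \frac{1}{206} = \left(- \frac{695}{41}\right) \frac{1}{206} = - \frac{695}{8446}$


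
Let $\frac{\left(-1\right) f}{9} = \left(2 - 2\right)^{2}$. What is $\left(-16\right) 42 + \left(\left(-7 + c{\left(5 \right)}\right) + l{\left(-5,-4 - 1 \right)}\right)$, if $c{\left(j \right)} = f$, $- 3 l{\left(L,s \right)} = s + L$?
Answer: $- \frac{2027}{3} \approx -675.67$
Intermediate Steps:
$l{\left(L,s \right)} = - \frac{L}{3} - \frac{s}{3}$ ($l{\left(L,s \right)} = - \frac{s + L}{3} = - \frac{L + s}{3} = - \frac{L}{3} - \frac{s}{3}$)
$f = 0$ ($f = - 9 \left(2 - 2\right)^{2} = - 9 \cdot 0^{2} = \left(-9\right) 0 = 0$)
$c{\left(j \right)} = 0$
$\left(-16\right) 42 + \left(\left(-7 + c{\left(5 \right)}\right) + l{\left(-5,-4 - 1 \right)}\right) = \left(-16\right) 42 - \left(\frac{16}{3} + \frac{-4 - 1}{3}\right) = -672 - \left(\frac{16}{3} + \frac{-4 - 1}{3}\right) = -672 + \left(-7 + \left(\frac{5}{3} - - \frac{5}{3}\right)\right) = -672 + \left(-7 + \left(\frac{5}{3} + \frac{5}{3}\right)\right) = -672 + \left(-7 + \frac{10}{3}\right) = -672 - \frac{11}{3} = - \frac{2027}{3}$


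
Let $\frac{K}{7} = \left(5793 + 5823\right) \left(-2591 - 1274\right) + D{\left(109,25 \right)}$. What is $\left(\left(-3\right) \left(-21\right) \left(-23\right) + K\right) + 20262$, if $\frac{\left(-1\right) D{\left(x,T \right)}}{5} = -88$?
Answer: $-314248987$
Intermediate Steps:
$D{\left(x,T \right)} = 440$ ($D{\left(x,T \right)} = \left(-5\right) \left(-88\right) = 440$)
$K = -314267800$ ($K = 7 \left(\left(5793 + 5823\right) \left(-2591 - 1274\right) + 440\right) = 7 \left(11616 \left(-3865\right) + 440\right) = 7 \left(-44895840 + 440\right) = 7 \left(-44895400\right) = -314267800$)
$\left(\left(-3\right) \left(-21\right) \left(-23\right) + K\right) + 20262 = \left(\left(-3\right) \left(-21\right) \left(-23\right) - 314267800\right) + 20262 = \left(63 \left(-23\right) - 314267800\right) + 20262 = \left(-1449 - 314267800\right) + 20262 = -314269249 + 20262 = -314248987$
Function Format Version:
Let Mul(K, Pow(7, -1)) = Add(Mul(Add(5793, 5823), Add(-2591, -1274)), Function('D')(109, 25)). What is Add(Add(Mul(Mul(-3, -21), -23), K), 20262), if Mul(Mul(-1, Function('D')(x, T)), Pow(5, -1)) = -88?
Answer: -314248987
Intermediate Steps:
Function('D')(x, T) = 440 (Function('D')(x, T) = Mul(-5, -88) = 440)
K = -314267800 (K = Mul(7, Add(Mul(Add(5793, 5823), Add(-2591, -1274)), 440)) = Mul(7, Add(Mul(11616, -3865), 440)) = Mul(7, Add(-44895840, 440)) = Mul(7, -44895400) = -314267800)
Add(Add(Mul(Mul(-3, -21), -23), K), 20262) = Add(Add(Mul(Mul(-3, -21), -23), -314267800), 20262) = Add(Add(Mul(63, -23), -314267800), 20262) = Add(Add(-1449, -314267800), 20262) = Add(-314269249, 20262) = -314248987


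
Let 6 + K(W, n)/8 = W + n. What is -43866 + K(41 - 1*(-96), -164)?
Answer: -44130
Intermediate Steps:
K(W, n) = -48 + 8*W + 8*n (K(W, n) = -48 + 8*(W + n) = -48 + (8*W + 8*n) = -48 + 8*W + 8*n)
-43866 + K(41 - 1*(-96), -164) = -43866 + (-48 + 8*(41 - 1*(-96)) + 8*(-164)) = -43866 + (-48 + 8*(41 + 96) - 1312) = -43866 + (-48 + 8*137 - 1312) = -43866 + (-48 + 1096 - 1312) = -43866 - 264 = -44130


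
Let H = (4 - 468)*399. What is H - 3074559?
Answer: -3259695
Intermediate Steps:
H = -185136 (H = -464*399 = -185136)
H - 3074559 = -185136 - 3074559 = -3259695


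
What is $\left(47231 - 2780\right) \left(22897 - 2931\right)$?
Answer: $887508666$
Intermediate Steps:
$\left(47231 - 2780\right) \left(22897 - 2931\right) = 44451 \cdot 19966 = 887508666$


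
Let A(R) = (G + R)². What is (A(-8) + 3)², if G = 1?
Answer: 2704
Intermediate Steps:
A(R) = (1 + R)²
(A(-8) + 3)² = ((1 - 8)² + 3)² = ((-7)² + 3)² = (49 + 3)² = 52² = 2704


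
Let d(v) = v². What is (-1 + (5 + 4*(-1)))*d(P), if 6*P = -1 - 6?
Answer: 0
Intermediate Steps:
P = -7/6 (P = (-1 - 6)/6 = (⅙)*(-7) = -7/6 ≈ -1.1667)
(-1 + (5 + 4*(-1)))*d(P) = (-1 + (5 + 4*(-1)))*(-7/6)² = (-1 + (5 - 4))*(49/36) = (-1 + 1)*(49/36) = 0*(49/36) = 0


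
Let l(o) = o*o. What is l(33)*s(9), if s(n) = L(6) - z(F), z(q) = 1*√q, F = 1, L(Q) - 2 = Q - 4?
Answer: 3267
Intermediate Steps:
L(Q) = -2 + Q (L(Q) = 2 + (Q - 4) = 2 + (-4 + Q) = -2 + Q)
z(q) = √q
l(o) = o²
s(n) = 3 (s(n) = (-2 + 6) - √1 = 4 - 1*1 = 4 - 1 = 3)
l(33)*s(9) = 33²*3 = 1089*3 = 3267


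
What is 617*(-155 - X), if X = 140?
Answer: -182015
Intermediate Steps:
617*(-155 - X) = 617*(-155 - 1*140) = 617*(-155 - 140) = 617*(-295) = -182015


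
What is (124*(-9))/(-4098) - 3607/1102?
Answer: -2258609/752666 ≈ -3.0008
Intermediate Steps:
(124*(-9))/(-4098) - 3607/1102 = -1116*(-1/4098) - 3607*1/1102 = 186/683 - 3607/1102 = -2258609/752666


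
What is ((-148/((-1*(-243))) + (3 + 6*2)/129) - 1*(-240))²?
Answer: 6263061817321/109181601 ≈ 57364.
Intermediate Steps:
((-148/((-1*(-243))) + (3 + 6*2)/129) - 1*(-240))² = ((-148/243 + (3 + 12)*(1/129)) + 240)² = ((-148*1/243 + 15*(1/129)) + 240)² = ((-148/243 + 5/43) + 240)² = (-5149/10449 + 240)² = (2502611/10449)² = 6263061817321/109181601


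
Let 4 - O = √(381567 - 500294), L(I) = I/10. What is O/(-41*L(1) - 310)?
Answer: -40/3141 + 70*I*√2423/3141 ≈ -0.012735 + 1.097*I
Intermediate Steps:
L(I) = I/10 (L(I) = I*(⅒) = I/10)
O = 4 - 7*I*√2423 (O = 4 - √(381567 - 500294) = 4 - √(-118727) = 4 - 7*I*√2423 ≈ 4.0 - 344.57*I)
O/(-41*L(1) - 310) = (4 - 7*I*√2423)/(-41/10 - 310) = (4 - 7*I*√2423)/(-3141/10) = (4 - 7*I*√2423)*(-10/3141) = -40/3141 + 70*I*√2423/3141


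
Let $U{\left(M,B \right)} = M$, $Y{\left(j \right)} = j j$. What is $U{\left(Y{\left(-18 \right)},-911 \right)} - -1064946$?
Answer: $1065270$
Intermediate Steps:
$Y{\left(j \right)} = j^{2}$
$U{\left(Y{\left(-18 \right)},-911 \right)} - -1064946 = \left(-18\right)^{2} - -1064946 = 324 + 1064946 = 1065270$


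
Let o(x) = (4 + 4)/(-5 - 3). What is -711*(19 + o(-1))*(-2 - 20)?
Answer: 281556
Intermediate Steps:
o(x) = -1 (o(x) = 8/(-8) = 8*(-⅛) = -1)
-711*(19 + o(-1))*(-2 - 20) = -711*(19 - 1)*(-2 - 20) = -12798*(-22) = -711*(-396) = 281556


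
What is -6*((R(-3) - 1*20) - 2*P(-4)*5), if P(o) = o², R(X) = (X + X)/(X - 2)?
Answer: 5364/5 ≈ 1072.8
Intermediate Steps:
R(X) = 2*X/(-2 + X) (R(X) = (2*X)/(-2 + X) = 2*X/(-2 + X))
-6*((R(-3) - 1*20) - 2*P(-4)*5) = -6*((2*(-3)/(-2 - 3) - 1*20) - 2*(-4)²*5) = -6*((2*(-3)/(-5) - 20) - 2*16*5) = -6*((2*(-3)*(-⅕) - 20) - 32*5) = -6*((6/5 - 20) - 160) = -6*(-94/5 - 160) = -6*(-894/5) = 5364/5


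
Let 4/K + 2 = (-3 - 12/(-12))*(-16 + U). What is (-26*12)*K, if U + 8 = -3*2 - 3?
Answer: -39/2 ≈ -19.500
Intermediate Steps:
U = -17 (U = -8 + (-3*2 - 3) = -8 + (-6 - 3) = -8 - 9 = -17)
K = 1/16 (K = 4/(-2 + (-3 - 12/(-12))*(-16 - 17)) = 4/(-2 + (-3 - 12*(-1/12))*(-33)) = 4/(-2 + (-3 + 1)*(-33)) = 4/(-2 - 2*(-33)) = 4/(-2 + 66) = 4/64 = 4*(1/64) = 1/16 ≈ 0.062500)
(-26*12)*K = -26*12*(1/16) = -312*1/16 = -39/2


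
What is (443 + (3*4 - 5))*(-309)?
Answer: -139050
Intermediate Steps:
(443 + (3*4 - 5))*(-309) = (443 + (12 - 5))*(-309) = (443 + 7)*(-309) = 450*(-309) = -139050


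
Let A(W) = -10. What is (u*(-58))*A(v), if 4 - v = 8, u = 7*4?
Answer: 16240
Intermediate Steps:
u = 28
v = -4 (v = 4 - 1*8 = 4 - 8 = -4)
(u*(-58))*A(v) = (28*(-58))*(-10) = -1624*(-10) = 16240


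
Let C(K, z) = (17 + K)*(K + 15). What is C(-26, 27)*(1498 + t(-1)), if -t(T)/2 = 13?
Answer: 145728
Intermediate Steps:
t(T) = -26 (t(T) = -2*13 = -26)
C(K, z) = (15 + K)*(17 + K) (C(K, z) = (17 + K)*(15 + K) = (15 + K)*(17 + K))
C(-26, 27)*(1498 + t(-1)) = (255 + (-26)**2 + 32*(-26))*(1498 - 26) = (255 + 676 - 832)*1472 = 99*1472 = 145728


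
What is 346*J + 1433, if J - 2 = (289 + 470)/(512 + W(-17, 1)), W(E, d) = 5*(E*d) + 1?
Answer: 586057/214 ≈ 2738.6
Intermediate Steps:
W(E, d) = 1 + 5*E*d (W(E, d) = 5*E*d + 1 = 1 + 5*E*d)
J = 1615/428 (J = 2 + (289 + 470)/(512 + (1 + 5*(-17)*1)) = 2 + 759/(512 + (1 - 85)) = 2 + 759/(512 - 84) = 2 + 759/428 = 1615/428 ≈ 3.7734)
346*J + 1433 = 346*(1615/428) + 1433 = 279395/214 + 1433 = 586057/214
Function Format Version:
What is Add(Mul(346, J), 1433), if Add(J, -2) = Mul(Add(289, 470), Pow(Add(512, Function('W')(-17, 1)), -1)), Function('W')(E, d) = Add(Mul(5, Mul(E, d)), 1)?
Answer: Rational(586057, 214) ≈ 2738.6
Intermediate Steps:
Function('W')(E, d) = Add(1, Mul(5, E, d)) (Function('W')(E, d) = Add(Mul(5, E, d), 1) = Add(1, Mul(5, E, d)))
J = Rational(1615, 428) (J = Add(2, Mul(Add(289, 470), Pow(Add(512, Add(1, Mul(5, -17, 1))), -1))) = Add(2, Mul(759, Pow(Add(512, Add(1, -85)), -1))) = Add(2, Mul(759, Pow(Add(512, -84), -1))) = Add(2, Mul(759, Pow(428, -1))) = Add(2, Mul(759, Rational(1, 428))) = Add(2, Rational(759, 428)) = Rational(1615, 428) ≈ 3.7734)
Add(Mul(346, J), 1433) = Add(Mul(346, Rational(1615, 428)), 1433) = Add(Rational(279395, 214), 1433) = Rational(586057, 214)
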